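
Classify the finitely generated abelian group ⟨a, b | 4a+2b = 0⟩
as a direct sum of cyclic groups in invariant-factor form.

Answer: M ≅ ℤ^1 ⊕ ℤ/2

Derivation:
rank_ℚ(R)=1; free=2−1=1
SNF(R) diag = [2] → torsion [2]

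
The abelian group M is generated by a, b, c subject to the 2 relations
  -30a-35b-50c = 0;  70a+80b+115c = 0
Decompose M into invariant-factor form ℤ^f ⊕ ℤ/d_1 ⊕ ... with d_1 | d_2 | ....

rank_ℚ(R)=2; free=3−2=1
SNF(R) diag = [5, 5] → torsion [5, 5]

Answer: M ≅ ℤ^1 ⊕ ℤ/5 ⊕ ℤ/5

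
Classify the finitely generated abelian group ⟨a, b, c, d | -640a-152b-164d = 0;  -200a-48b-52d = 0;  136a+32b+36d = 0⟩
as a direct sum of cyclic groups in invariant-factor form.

rank_ℚ(R)=3; free=4−3=1
SNF(R) diag = [4, 8, 16] → torsion [4, 8, 16]

Answer: M ≅ ℤ^1 ⊕ ℤ/4 ⊕ ℤ/8 ⊕ ℤ/16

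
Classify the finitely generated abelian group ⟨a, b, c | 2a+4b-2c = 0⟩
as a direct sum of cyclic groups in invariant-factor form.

Answer: M ≅ ℤ^2 ⊕ ℤ/2

Derivation:
rank_ℚ(R)=1; free=3−1=2
SNF(R) diag = [2] → torsion [2]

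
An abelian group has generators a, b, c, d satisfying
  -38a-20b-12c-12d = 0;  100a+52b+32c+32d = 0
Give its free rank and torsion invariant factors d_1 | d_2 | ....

rank_ℚ(R)=2; free=4−2=2
SNF(R) diag = [2, 4] → torsion [2, 4]

Answer: M ≅ ℤ^2 ⊕ ℤ/2 ⊕ ℤ/4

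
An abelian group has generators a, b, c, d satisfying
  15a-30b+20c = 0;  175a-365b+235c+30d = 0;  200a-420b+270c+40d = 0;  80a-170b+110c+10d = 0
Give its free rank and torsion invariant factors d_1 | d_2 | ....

Answer: M ≅ ℤ/5 ⊕ ℤ/5 ⊕ ℤ/10 ⊕ ℤ/10

Derivation:
rank_ℚ(R)=4; free=4−4=0
SNF(R) diag = [5, 5, 10, 10] → torsion [5, 5, 10, 10]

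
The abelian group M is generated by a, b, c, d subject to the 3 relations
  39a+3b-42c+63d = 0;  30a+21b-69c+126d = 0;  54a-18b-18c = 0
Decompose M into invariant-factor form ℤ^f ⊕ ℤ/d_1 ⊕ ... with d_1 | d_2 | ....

rank_ℚ(R)=3; free=4−3=1
SNF(R) diag = [3, 9, 18] → torsion [3, 9, 18]

Answer: M ≅ ℤ^1 ⊕ ℤ/3 ⊕ ℤ/9 ⊕ ℤ/18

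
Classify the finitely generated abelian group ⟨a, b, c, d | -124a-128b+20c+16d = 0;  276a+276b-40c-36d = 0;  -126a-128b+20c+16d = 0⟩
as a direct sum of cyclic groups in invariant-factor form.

rank_ℚ(R)=3; free=4−3=1
SNF(R) diag = [2, 4, 4] → torsion [2, 4, 4]

Answer: M ≅ ℤ^1 ⊕ ℤ/2 ⊕ ℤ/4 ⊕ ℤ/4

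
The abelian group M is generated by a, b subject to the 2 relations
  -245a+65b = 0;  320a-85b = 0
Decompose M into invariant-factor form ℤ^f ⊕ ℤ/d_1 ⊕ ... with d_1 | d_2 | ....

Answer: M ≅ ℤ/5 ⊕ ℤ/5

Derivation:
rank_ℚ(R)=2; free=2−2=0
SNF(R) diag = [5, 5] → torsion [5, 5]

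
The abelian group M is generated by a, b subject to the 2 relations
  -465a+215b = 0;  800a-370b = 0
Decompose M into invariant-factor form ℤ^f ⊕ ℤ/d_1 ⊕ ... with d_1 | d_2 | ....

rank_ℚ(R)=2; free=2−2=0
SNF(R) diag = [5, 10] → torsion [5, 10]

Answer: M ≅ ℤ/5 ⊕ ℤ/10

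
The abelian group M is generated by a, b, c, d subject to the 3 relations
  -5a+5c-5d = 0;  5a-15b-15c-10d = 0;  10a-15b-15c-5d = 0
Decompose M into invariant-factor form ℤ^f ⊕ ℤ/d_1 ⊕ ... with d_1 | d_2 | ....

rank_ℚ(R)=3; free=4−3=1
SNF(R) diag = [5, 5, 15] → torsion [5, 5, 15]

Answer: M ≅ ℤ^1 ⊕ ℤ/5 ⊕ ℤ/5 ⊕ ℤ/15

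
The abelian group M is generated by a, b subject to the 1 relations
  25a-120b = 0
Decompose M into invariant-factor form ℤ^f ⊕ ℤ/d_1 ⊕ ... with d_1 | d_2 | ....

rank_ℚ(R)=1; free=2−1=1
SNF(R) diag = [5] → torsion [5]

Answer: M ≅ ℤ^1 ⊕ ℤ/5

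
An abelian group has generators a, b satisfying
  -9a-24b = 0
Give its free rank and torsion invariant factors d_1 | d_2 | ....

Answer: M ≅ ℤ^1 ⊕ ℤ/3

Derivation:
rank_ℚ(R)=1; free=2−1=1
SNF(R) diag = [3] → torsion [3]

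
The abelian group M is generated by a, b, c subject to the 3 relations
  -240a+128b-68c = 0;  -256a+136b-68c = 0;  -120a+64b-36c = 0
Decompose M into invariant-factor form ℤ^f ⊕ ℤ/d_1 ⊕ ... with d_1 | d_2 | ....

Answer: M ≅ ℤ/4 ⊕ ℤ/8 ⊕ ℤ/8

Derivation:
rank_ℚ(R)=3; free=3−3=0
SNF(R) diag = [4, 8, 8] → torsion [4, 8, 8]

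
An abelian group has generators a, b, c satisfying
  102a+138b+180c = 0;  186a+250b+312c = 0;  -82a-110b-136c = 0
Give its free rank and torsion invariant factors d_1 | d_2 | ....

rank_ℚ(R)=3; free=3−3=0
SNF(R) diag = [2, 4, 12] → torsion [2, 4, 12]

Answer: M ≅ ℤ/2 ⊕ ℤ/4 ⊕ ℤ/12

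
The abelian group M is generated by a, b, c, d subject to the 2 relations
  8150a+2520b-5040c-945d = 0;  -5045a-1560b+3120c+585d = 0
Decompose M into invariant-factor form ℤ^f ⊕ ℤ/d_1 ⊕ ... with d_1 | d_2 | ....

rank_ℚ(R)=2; free=4−2=2
SNF(R) diag = [5, 15] → torsion [5, 15]

Answer: M ≅ ℤ^2 ⊕ ℤ/5 ⊕ ℤ/15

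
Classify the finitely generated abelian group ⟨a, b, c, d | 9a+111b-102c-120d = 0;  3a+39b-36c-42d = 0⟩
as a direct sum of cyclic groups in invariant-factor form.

rank_ℚ(R)=2; free=4−2=2
SNF(R) diag = [3, 6] → torsion [3, 6]

Answer: M ≅ ℤ^2 ⊕ ℤ/3 ⊕ ℤ/6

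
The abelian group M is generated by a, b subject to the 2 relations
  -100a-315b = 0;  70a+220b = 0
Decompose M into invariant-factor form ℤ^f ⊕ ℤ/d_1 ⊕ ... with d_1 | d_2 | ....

Answer: M ≅ ℤ/5 ⊕ ℤ/10

Derivation:
rank_ℚ(R)=2; free=2−2=0
SNF(R) diag = [5, 10] → torsion [5, 10]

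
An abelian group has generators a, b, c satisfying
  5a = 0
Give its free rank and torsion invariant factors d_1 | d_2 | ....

Answer: M ≅ ℤ^2 ⊕ ℤ/5

Derivation:
rank_ℚ(R)=1; free=3−1=2
SNF(R) diag = [5] → torsion [5]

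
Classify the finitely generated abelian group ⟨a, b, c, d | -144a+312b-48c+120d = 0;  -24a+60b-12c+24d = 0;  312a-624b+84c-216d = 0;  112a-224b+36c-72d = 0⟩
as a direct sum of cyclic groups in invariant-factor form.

Answer: M ≅ ℤ/4 ⊕ ℤ/12 ⊕ ℤ/24 ⊕ ℤ/72

Derivation:
rank_ℚ(R)=4; free=4−4=0
SNF(R) diag = [4, 12, 24, 72] → torsion [4, 12, 24, 72]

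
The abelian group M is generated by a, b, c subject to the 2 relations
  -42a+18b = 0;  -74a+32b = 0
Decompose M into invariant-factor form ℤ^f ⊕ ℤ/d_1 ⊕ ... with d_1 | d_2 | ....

rank_ℚ(R)=2; free=3−2=1
SNF(R) diag = [2, 6] → torsion [2, 6]

Answer: M ≅ ℤ^1 ⊕ ℤ/2 ⊕ ℤ/6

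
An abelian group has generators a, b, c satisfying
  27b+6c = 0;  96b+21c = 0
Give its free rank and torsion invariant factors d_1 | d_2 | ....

rank_ℚ(R)=2; free=3−2=1
SNF(R) diag = [3, 3] → torsion [3, 3]

Answer: M ≅ ℤ^1 ⊕ ℤ/3 ⊕ ℤ/3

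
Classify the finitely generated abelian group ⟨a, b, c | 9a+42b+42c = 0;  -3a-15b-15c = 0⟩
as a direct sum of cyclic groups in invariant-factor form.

rank_ℚ(R)=2; free=3−2=1
SNF(R) diag = [3, 3] → torsion [3, 3]

Answer: M ≅ ℤ^1 ⊕ ℤ/3 ⊕ ℤ/3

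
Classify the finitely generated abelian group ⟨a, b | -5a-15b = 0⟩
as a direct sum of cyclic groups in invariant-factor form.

Answer: M ≅ ℤ^1 ⊕ ℤ/5

Derivation:
rank_ℚ(R)=1; free=2−1=1
SNF(R) diag = [5] → torsion [5]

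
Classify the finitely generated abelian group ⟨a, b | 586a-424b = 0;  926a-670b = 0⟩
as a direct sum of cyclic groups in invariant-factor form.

Answer: M ≅ ℤ/2 ⊕ ℤ/2

Derivation:
rank_ℚ(R)=2; free=2−2=0
SNF(R) diag = [2, 2] → torsion [2, 2]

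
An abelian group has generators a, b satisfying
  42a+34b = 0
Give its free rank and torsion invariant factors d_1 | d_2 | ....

rank_ℚ(R)=1; free=2−1=1
SNF(R) diag = [2] → torsion [2]

Answer: M ≅ ℤ^1 ⊕ ℤ/2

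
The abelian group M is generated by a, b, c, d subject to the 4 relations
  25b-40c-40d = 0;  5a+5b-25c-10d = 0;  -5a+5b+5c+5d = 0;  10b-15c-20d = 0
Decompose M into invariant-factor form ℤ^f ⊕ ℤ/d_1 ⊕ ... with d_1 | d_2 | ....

Answer: M ≅ ℤ/5 ⊕ ℤ/5 ⊕ ℤ/5 ⊕ ℤ/5

Derivation:
rank_ℚ(R)=4; free=4−4=0
SNF(R) diag = [5, 5, 5, 5] → torsion [5, 5, 5, 5]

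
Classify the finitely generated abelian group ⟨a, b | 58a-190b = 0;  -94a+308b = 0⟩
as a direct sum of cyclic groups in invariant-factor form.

rank_ℚ(R)=2; free=2−2=0
SNF(R) diag = [2, 2] → torsion [2, 2]

Answer: M ≅ ℤ/2 ⊕ ℤ/2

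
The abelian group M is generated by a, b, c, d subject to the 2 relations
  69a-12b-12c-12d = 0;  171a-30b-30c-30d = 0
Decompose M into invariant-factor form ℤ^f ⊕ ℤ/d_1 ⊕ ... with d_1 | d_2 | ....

Answer: M ≅ ℤ^2 ⊕ ℤ/3 ⊕ ℤ/6

Derivation:
rank_ℚ(R)=2; free=4−2=2
SNF(R) diag = [3, 6] → torsion [3, 6]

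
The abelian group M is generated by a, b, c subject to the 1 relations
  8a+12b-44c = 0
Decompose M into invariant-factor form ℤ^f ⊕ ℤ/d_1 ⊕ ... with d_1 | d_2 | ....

rank_ℚ(R)=1; free=3−1=2
SNF(R) diag = [4] → torsion [4]

Answer: M ≅ ℤ^2 ⊕ ℤ/4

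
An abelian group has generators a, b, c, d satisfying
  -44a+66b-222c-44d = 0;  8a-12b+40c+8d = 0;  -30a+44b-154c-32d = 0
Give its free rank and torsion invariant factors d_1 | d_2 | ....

rank_ℚ(R)=3; free=4−3=1
SNF(R) diag = [2, 2, 4] → torsion [2, 2, 4]

Answer: M ≅ ℤ^1 ⊕ ℤ/2 ⊕ ℤ/2 ⊕ ℤ/4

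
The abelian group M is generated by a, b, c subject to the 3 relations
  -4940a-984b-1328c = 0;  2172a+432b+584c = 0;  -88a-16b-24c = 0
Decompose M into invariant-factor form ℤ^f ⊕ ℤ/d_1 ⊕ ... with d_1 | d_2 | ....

Answer: M ≅ ℤ/4 ⊕ ℤ/8 ⊕ ℤ/8

Derivation:
rank_ℚ(R)=3; free=3−3=0
SNF(R) diag = [4, 8, 8] → torsion [4, 8, 8]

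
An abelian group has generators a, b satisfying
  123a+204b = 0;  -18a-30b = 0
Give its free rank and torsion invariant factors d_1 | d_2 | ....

rank_ℚ(R)=2; free=2−2=0
SNF(R) diag = [3, 6] → torsion [3, 6]

Answer: M ≅ ℤ/3 ⊕ ℤ/6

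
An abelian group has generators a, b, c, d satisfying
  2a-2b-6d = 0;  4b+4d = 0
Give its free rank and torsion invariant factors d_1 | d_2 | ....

Answer: M ≅ ℤ^2 ⊕ ℤ/2 ⊕ ℤ/4

Derivation:
rank_ℚ(R)=2; free=4−2=2
SNF(R) diag = [2, 4] → torsion [2, 4]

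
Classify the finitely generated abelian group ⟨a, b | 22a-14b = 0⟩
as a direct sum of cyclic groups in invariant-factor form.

rank_ℚ(R)=1; free=2−1=1
SNF(R) diag = [2] → torsion [2]

Answer: M ≅ ℤ^1 ⊕ ℤ/2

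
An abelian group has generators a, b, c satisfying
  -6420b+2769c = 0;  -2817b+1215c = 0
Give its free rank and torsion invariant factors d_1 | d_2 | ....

Answer: M ≅ ℤ^1 ⊕ ℤ/3 ⊕ ℤ/9

Derivation:
rank_ℚ(R)=2; free=3−2=1
SNF(R) diag = [3, 9] → torsion [3, 9]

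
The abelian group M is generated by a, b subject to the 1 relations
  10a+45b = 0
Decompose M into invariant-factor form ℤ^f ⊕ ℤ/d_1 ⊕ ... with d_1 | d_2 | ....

rank_ℚ(R)=1; free=2−1=1
SNF(R) diag = [5] → torsion [5]

Answer: M ≅ ℤ^1 ⊕ ℤ/5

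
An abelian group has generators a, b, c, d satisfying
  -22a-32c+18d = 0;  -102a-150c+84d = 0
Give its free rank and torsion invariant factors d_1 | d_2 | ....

Answer: M ≅ ℤ^2 ⊕ ℤ/2 ⊕ ℤ/6

Derivation:
rank_ℚ(R)=2; free=4−2=2
SNF(R) diag = [2, 6] → torsion [2, 6]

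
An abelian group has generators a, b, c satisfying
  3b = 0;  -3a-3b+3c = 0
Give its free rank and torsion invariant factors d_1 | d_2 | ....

Answer: M ≅ ℤ^1 ⊕ ℤ/3 ⊕ ℤ/3

Derivation:
rank_ℚ(R)=2; free=3−2=1
SNF(R) diag = [3, 3] → torsion [3, 3]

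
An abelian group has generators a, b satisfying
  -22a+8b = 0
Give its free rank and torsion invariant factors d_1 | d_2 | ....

Answer: M ≅ ℤ^1 ⊕ ℤ/2

Derivation:
rank_ℚ(R)=1; free=2−1=1
SNF(R) diag = [2] → torsion [2]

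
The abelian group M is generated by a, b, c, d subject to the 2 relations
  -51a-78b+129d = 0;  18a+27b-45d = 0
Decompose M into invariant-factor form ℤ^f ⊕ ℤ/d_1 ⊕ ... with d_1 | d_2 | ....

rank_ℚ(R)=2; free=4−2=2
SNF(R) diag = [3, 9] → torsion [3, 9]

Answer: M ≅ ℤ^2 ⊕ ℤ/3 ⊕ ℤ/9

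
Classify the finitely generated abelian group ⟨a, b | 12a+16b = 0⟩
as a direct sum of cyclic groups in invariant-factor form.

Answer: M ≅ ℤ^1 ⊕ ℤ/4

Derivation:
rank_ℚ(R)=1; free=2−1=1
SNF(R) diag = [4] → torsion [4]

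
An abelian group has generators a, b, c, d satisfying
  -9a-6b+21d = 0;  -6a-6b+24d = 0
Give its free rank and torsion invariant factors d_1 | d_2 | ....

Answer: M ≅ ℤ^2 ⊕ ℤ/3 ⊕ ℤ/6

Derivation:
rank_ℚ(R)=2; free=4−2=2
SNF(R) diag = [3, 6] → torsion [3, 6]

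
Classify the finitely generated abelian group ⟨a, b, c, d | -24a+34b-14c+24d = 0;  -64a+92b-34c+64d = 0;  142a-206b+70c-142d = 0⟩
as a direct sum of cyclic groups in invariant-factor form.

rank_ℚ(R)=3; free=4−3=1
SNF(R) diag = [2, 2, 6] → torsion [2, 2, 6]

Answer: M ≅ ℤ^1 ⊕ ℤ/2 ⊕ ℤ/2 ⊕ ℤ/6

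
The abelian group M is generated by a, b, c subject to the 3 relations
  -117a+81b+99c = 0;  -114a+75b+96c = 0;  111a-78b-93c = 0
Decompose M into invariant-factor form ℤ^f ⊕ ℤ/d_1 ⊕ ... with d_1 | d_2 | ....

Answer: M ≅ ℤ/3 ⊕ ℤ/9 ⊕ ℤ/18

Derivation:
rank_ℚ(R)=3; free=3−3=0
SNF(R) diag = [3, 9, 18] → torsion [3, 9, 18]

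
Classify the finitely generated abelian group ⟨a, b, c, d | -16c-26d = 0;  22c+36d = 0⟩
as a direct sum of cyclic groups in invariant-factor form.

rank_ℚ(R)=2; free=4−2=2
SNF(R) diag = [2, 2] → torsion [2, 2]

Answer: M ≅ ℤ^2 ⊕ ℤ/2 ⊕ ℤ/2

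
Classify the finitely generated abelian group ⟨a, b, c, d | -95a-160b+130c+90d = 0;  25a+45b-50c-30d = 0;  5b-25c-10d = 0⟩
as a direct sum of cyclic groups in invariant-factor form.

rank_ℚ(R)=3; free=4−3=1
SNF(R) diag = [5, 5, 5] → torsion [5, 5, 5]

Answer: M ≅ ℤ^1 ⊕ ℤ/5 ⊕ ℤ/5 ⊕ ℤ/5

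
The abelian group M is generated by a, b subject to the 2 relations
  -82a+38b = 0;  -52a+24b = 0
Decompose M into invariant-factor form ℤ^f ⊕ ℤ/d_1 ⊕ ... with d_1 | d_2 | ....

Answer: M ≅ ℤ/2 ⊕ ℤ/4

Derivation:
rank_ℚ(R)=2; free=2−2=0
SNF(R) diag = [2, 4] → torsion [2, 4]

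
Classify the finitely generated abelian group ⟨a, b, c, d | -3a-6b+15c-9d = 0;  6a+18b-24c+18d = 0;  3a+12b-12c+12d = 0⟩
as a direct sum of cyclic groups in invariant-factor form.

Answer: M ≅ ℤ^1 ⊕ ℤ/3 ⊕ ℤ/3 ⊕ ℤ/6

Derivation:
rank_ℚ(R)=3; free=4−3=1
SNF(R) diag = [3, 3, 6] → torsion [3, 3, 6]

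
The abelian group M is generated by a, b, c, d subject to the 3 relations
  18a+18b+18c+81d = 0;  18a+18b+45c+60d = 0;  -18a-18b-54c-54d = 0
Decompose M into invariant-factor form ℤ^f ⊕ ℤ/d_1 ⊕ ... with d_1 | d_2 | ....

Answer: M ≅ ℤ^1 ⊕ ℤ/3 ⊕ ℤ/9 ⊕ ℤ/18

Derivation:
rank_ℚ(R)=3; free=4−3=1
SNF(R) diag = [3, 9, 18] → torsion [3, 9, 18]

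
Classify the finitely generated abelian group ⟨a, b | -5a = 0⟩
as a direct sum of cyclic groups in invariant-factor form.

rank_ℚ(R)=1; free=2−1=1
SNF(R) diag = [5] → torsion [5]

Answer: M ≅ ℤ^1 ⊕ ℤ/5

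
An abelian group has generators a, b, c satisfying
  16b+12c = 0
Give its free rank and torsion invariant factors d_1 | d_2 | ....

rank_ℚ(R)=1; free=3−1=2
SNF(R) diag = [4] → torsion [4]

Answer: M ≅ ℤ^2 ⊕ ℤ/4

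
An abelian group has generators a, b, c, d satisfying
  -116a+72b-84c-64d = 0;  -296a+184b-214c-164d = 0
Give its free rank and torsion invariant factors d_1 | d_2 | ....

rank_ℚ(R)=2; free=4−2=2
SNF(R) diag = [2, 4] → torsion [2, 4]

Answer: M ≅ ℤ^2 ⊕ ℤ/2 ⊕ ℤ/4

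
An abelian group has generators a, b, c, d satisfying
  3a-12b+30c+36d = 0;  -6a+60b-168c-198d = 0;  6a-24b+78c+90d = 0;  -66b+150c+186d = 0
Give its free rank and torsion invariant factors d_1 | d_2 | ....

rank_ℚ(R)=4; free=4−4=0
SNF(R) diag = [3, 6, 18, 18] → torsion [3, 6, 18, 18]

Answer: M ≅ ℤ/3 ⊕ ℤ/6 ⊕ ℤ/18 ⊕ ℤ/18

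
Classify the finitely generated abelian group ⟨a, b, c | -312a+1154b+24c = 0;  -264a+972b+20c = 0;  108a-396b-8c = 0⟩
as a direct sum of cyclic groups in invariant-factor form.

rank_ℚ(R)=3; free=3−3=0
SNF(R) diag = [2, 4, 12] → torsion [2, 4, 12]

Answer: M ≅ ℤ/2 ⊕ ℤ/4 ⊕ ℤ/12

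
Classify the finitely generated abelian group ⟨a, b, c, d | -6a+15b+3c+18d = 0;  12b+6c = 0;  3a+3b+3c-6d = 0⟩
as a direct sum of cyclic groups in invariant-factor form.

rank_ℚ(R)=3; free=4−3=1
SNF(R) diag = [3, 3, 6] → torsion [3, 3, 6]

Answer: M ≅ ℤ^1 ⊕ ℤ/3 ⊕ ℤ/3 ⊕ ℤ/6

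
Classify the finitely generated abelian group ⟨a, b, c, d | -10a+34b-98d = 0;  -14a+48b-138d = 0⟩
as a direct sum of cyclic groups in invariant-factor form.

rank_ℚ(R)=2; free=4−2=2
SNF(R) diag = [2, 2] → torsion [2, 2]

Answer: M ≅ ℤ^2 ⊕ ℤ/2 ⊕ ℤ/2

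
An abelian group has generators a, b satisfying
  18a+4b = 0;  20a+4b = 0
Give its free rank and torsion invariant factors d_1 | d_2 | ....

Answer: M ≅ ℤ/2 ⊕ ℤ/4

Derivation:
rank_ℚ(R)=2; free=2−2=0
SNF(R) diag = [2, 4] → torsion [2, 4]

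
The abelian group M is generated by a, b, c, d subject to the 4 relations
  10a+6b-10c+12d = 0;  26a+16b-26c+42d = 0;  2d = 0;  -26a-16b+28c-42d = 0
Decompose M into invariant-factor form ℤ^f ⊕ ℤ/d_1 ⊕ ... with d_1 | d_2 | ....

Answer: M ≅ ℤ/2 ⊕ ℤ/2 ⊕ ℤ/2 ⊕ ℤ/2

Derivation:
rank_ℚ(R)=4; free=4−4=0
SNF(R) diag = [2, 2, 2, 2] → torsion [2, 2, 2, 2]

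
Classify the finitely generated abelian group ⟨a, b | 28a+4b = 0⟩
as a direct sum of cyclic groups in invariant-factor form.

rank_ℚ(R)=1; free=2−1=1
SNF(R) diag = [4] → torsion [4]

Answer: M ≅ ℤ^1 ⊕ ℤ/4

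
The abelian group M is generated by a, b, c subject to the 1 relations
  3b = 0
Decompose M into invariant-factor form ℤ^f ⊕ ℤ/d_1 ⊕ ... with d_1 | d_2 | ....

rank_ℚ(R)=1; free=3−1=2
SNF(R) diag = [3] → torsion [3]

Answer: M ≅ ℤ^2 ⊕ ℤ/3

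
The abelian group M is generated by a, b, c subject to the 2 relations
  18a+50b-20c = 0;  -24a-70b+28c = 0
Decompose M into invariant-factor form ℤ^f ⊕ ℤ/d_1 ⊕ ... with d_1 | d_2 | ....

rank_ℚ(R)=2; free=3−2=1
SNF(R) diag = [2, 6] → torsion [2, 6]

Answer: M ≅ ℤ^1 ⊕ ℤ/2 ⊕ ℤ/6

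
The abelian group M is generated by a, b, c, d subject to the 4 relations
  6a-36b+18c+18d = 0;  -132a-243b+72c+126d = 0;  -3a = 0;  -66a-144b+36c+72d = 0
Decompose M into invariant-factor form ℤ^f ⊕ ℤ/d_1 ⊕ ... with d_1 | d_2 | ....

rank_ℚ(R)=4; free=4−4=0
SNF(R) diag = [3, 9, 18, 36] → torsion [3, 9, 18, 36]

Answer: M ≅ ℤ/3 ⊕ ℤ/9 ⊕ ℤ/18 ⊕ ℤ/36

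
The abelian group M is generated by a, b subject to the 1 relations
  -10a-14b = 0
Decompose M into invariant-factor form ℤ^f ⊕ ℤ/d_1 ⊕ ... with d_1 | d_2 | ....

rank_ℚ(R)=1; free=2−1=1
SNF(R) diag = [2] → torsion [2]

Answer: M ≅ ℤ^1 ⊕ ℤ/2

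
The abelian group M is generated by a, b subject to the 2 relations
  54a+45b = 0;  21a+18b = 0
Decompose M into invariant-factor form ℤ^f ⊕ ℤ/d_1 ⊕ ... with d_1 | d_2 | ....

rank_ℚ(R)=2; free=2−2=0
SNF(R) diag = [3, 9] → torsion [3, 9]

Answer: M ≅ ℤ/3 ⊕ ℤ/9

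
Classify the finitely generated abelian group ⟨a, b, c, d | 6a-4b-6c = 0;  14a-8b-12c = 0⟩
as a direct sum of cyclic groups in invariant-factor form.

rank_ℚ(R)=2; free=4−2=2
SNF(R) diag = [2, 2] → torsion [2, 2]

Answer: M ≅ ℤ^2 ⊕ ℤ/2 ⊕ ℤ/2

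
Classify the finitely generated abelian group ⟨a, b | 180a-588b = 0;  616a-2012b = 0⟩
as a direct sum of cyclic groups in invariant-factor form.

Answer: M ≅ ℤ/4 ⊕ ℤ/12

Derivation:
rank_ℚ(R)=2; free=2−2=0
SNF(R) diag = [4, 12] → torsion [4, 12]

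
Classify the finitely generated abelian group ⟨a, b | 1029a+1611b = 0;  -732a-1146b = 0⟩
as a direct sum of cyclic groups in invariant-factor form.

Answer: M ≅ ℤ/3 ⊕ ℤ/6

Derivation:
rank_ℚ(R)=2; free=2−2=0
SNF(R) diag = [3, 6] → torsion [3, 6]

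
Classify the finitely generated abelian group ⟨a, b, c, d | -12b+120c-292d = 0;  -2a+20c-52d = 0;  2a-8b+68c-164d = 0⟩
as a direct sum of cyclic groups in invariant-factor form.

Answer: M ≅ ℤ^1 ⊕ ℤ/2 ⊕ ℤ/4 ⊕ ℤ/8

Derivation:
rank_ℚ(R)=3; free=4−3=1
SNF(R) diag = [2, 4, 8] → torsion [2, 4, 8]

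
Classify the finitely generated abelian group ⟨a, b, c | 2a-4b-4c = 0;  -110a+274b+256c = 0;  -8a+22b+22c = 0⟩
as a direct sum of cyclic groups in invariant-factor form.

rank_ℚ(R)=3; free=3−3=0
SNF(R) diag = [2, 6, 18] → torsion [2, 6, 18]

Answer: M ≅ ℤ/2 ⊕ ℤ/6 ⊕ ℤ/18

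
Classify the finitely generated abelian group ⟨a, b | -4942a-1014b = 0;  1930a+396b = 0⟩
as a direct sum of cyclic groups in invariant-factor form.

rank_ℚ(R)=2; free=2−2=0
SNF(R) diag = [2, 6] → torsion [2, 6]

Answer: M ≅ ℤ/2 ⊕ ℤ/6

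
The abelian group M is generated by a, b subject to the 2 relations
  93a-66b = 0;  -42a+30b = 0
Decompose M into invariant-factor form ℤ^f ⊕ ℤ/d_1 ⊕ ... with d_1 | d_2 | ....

rank_ℚ(R)=2; free=2−2=0
SNF(R) diag = [3, 6] → torsion [3, 6]

Answer: M ≅ ℤ/3 ⊕ ℤ/6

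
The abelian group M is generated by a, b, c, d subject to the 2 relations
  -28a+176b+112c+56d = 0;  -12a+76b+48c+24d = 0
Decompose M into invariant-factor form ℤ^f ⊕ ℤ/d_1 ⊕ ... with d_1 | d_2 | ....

rank_ℚ(R)=2; free=4−2=2
SNF(R) diag = [4, 4] → torsion [4, 4]

Answer: M ≅ ℤ^2 ⊕ ℤ/4 ⊕ ℤ/4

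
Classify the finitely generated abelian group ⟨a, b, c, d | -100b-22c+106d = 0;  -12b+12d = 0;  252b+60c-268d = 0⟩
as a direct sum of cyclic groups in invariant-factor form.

rank_ℚ(R)=3; free=4−3=1
SNF(R) diag = [2, 4, 12] → torsion [2, 4, 12]

Answer: M ≅ ℤ^1 ⊕ ℤ/2 ⊕ ℤ/4 ⊕ ℤ/12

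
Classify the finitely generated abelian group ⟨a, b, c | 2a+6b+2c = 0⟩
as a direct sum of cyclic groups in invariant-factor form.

Answer: M ≅ ℤ^2 ⊕ ℤ/2

Derivation:
rank_ℚ(R)=1; free=3−1=2
SNF(R) diag = [2] → torsion [2]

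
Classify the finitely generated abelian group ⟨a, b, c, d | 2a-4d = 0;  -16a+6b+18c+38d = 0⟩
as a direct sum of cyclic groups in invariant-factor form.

rank_ℚ(R)=2; free=4−2=2
SNF(R) diag = [2, 6] → torsion [2, 6]

Answer: M ≅ ℤ^2 ⊕ ℤ/2 ⊕ ℤ/6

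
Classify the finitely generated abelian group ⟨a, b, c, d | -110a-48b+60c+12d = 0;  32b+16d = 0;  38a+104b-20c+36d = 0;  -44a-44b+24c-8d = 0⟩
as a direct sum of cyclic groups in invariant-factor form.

Answer: M ≅ ℤ/2 ⊕ ℤ/4 ⊕ ℤ/8 ⊕ ℤ/16

Derivation:
rank_ℚ(R)=4; free=4−4=0
SNF(R) diag = [2, 4, 8, 16] → torsion [2, 4, 8, 16]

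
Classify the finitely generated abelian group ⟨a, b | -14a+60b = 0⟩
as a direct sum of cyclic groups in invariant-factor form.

Answer: M ≅ ℤ^1 ⊕ ℤ/2

Derivation:
rank_ℚ(R)=1; free=2−1=1
SNF(R) diag = [2] → torsion [2]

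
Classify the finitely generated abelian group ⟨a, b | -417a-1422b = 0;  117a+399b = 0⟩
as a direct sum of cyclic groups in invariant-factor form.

Answer: M ≅ ℤ/3 ⊕ ℤ/3

Derivation:
rank_ℚ(R)=2; free=2−2=0
SNF(R) diag = [3, 3] → torsion [3, 3]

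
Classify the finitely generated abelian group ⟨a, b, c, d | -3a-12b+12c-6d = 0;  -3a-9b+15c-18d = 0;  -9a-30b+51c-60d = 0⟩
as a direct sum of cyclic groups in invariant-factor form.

rank_ℚ(R)=3; free=4−3=1
SNF(R) diag = [3, 3, 9] → torsion [3, 3, 9]

Answer: M ≅ ℤ^1 ⊕ ℤ/3 ⊕ ℤ/3 ⊕ ℤ/9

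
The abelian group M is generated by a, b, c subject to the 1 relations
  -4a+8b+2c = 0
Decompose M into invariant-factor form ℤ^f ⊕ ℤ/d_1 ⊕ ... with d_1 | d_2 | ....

rank_ℚ(R)=1; free=3−1=2
SNF(R) diag = [2] → torsion [2]

Answer: M ≅ ℤ^2 ⊕ ℤ/2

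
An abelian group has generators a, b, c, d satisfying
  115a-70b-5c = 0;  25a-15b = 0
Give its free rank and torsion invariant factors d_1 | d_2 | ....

Answer: M ≅ ℤ^2 ⊕ ℤ/5 ⊕ ℤ/5

Derivation:
rank_ℚ(R)=2; free=4−2=2
SNF(R) diag = [5, 5] → torsion [5, 5]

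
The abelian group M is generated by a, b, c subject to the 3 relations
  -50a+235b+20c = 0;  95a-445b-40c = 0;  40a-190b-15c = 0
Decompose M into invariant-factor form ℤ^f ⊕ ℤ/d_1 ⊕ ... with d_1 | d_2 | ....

rank_ℚ(R)=3; free=3−3=0
SNF(R) diag = [5, 5, 5] → torsion [5, 5, 5]

Answer: M ≅ ℤ/5 ⊕ ℤ/5 ⊕ ℤ/5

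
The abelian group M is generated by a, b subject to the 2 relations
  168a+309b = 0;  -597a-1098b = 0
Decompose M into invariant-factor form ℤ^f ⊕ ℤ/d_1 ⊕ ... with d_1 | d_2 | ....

rank_ℚ(R)=2; free=2−2=0
SNF(R) diag = [3, 3] → torsion [3, 3]

Answer: M ≅ ℤ/3 ⊕ ℤ/3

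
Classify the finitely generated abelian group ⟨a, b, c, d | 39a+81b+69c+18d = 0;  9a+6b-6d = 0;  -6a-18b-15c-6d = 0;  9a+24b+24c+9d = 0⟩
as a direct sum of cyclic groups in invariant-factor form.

rank_ℚ(R)=4; free=4−4=0
SNF(R) diag = [3, 3, 3, 3] → torsion [3, 3, 3, 3]

Answer: M ≅ ℤ/3 ⊕ ℤ/3 ⊕ ℤ/3 ⊕ ℤ/3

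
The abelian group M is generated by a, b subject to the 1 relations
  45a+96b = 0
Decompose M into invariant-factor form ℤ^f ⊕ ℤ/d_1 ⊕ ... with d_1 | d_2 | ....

Answer: M ≅ ℤ^1 ⊕ ℤ/3

Derivation:
rank_ℚ(R)=1; free=2−1=1
SNF(R) diag = [3] → torsion [3]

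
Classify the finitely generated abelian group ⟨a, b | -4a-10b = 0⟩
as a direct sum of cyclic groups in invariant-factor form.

rank_ℚ(R)=1; free=2−1=1
SNF(R) diag = [2] → torsion [2]

Answer: M ≅ ℤ^1 ⊕ ℤ/2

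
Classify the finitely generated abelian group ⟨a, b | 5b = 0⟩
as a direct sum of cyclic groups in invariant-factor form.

Answer: M ≅ ℤ^1 ⊕ ℤ/5

Derivation:
rank_ℚ(R)=1; free=2−1=1
SNF(R) diag = [5] → torsion [5]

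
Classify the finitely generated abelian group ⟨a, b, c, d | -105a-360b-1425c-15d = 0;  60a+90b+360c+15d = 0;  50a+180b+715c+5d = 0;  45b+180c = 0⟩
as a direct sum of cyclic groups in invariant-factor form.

Answer: M ≅ ℤ/5 ⊕ ℤ/15 ⊕ ℤ/45 ⊕ ℤ/45

Derivation:
rank_ℚ(R)=4; free=4−4=0
SNF(R) diag = [5, 15, 45, 45] → torsion [5, 15, 45, 45]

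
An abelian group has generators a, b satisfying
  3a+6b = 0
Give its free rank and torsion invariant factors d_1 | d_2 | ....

rank_ℚ(R)=1; free=2−1=1
SNF(R) diag = [3] → torsion [3]

Answer: M ≅ ℤ^1 ⊕ ℤ/3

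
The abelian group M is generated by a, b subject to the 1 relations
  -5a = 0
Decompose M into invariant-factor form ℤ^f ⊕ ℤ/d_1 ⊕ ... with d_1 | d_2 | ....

rank_ℚ(R)=1; free=2−1=1
SNF(R) diag = [5] → torsion [5]

Answer: M ≅ ℤ^1 ⊕ ℤ/5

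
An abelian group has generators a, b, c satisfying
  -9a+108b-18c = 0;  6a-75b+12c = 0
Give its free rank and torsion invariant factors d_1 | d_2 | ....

Answer: M ≅ ℤ^1 ⊕ ℤ/3 ⊕ ℤ/9

Derivation:
rank_ℚ(R)=2; free=3−2=1
SNF(R) diag = [3, 9] → torsion [3, 9]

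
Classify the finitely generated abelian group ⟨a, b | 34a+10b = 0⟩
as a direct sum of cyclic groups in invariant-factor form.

rank_ℚ(R)=1; free=2−1=1
SNF(R) diag = [2] → torsion [2]

Answer: M ≅ ℤ^1 ⊕ ℤ/2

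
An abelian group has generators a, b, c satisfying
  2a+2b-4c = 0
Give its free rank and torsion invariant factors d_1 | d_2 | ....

Answer: M ≅ ℤ^2 ⊕ ℤ/2

Derivation:
rank_ℚ(R)=1; free=3−1=2
SNF(R) diag = [2] → torsion [2]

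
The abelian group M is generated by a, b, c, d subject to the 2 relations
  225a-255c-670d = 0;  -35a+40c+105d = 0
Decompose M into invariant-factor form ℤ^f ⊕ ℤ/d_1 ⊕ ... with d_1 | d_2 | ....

rank_ℚ(R)=2; free=4−2=2
SNF(R) diag = [5, 5] → torsion [5, 5]

Answer: M ≅ ℤ^2 ⊕ ℤ/5 ⊕ ℤ/5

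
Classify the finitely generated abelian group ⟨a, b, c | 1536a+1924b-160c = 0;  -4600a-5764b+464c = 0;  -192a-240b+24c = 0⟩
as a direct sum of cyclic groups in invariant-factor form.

Answer: M ≅ ℤ/4 ⊕ ℤ/8 ⊕ ℤ/24

Derivation:
rank_ℚ(R)=3; free=3−3=0
SNF(R) diag = [4, 8, 24] → torsion [4, 8, 24]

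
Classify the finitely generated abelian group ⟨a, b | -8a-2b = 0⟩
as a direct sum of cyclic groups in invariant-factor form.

Answer: M ≅ ℤ^1 ⊕ ℤ/2

Derivation:
rank_ℚ(R)=1; free=2−1=1
SNF(R) diag = [2] → torsion [2]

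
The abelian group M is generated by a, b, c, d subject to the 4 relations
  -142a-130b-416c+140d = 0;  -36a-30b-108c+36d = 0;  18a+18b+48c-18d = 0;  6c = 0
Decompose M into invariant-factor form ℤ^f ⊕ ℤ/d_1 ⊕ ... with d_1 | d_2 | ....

Answer: M ≅ ℤ/2 ⊕ ℤ/6 ⊕ ℤ/6 ⊕ ℤ/18

Derivation:
rank_ℚ(R)=4; free=4−4=0
SNF(R) diag = [2, 6, 6, 18] → torsion [2, 6, 6, 18]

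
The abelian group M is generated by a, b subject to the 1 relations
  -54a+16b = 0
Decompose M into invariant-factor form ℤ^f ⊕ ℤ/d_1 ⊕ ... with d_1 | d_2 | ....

rank_ℚ(R)=1; free=2−1=1
SNF(R) diag = [2] → torsion [2]

Answer: M ≅ ℤ^1 ⊕ ℤ/2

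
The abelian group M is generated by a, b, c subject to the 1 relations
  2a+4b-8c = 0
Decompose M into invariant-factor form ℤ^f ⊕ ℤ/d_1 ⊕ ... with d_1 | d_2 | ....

Answer: M ≅ ℤ^2 ⊕ ℤ/2

Derivation:
rank_ℚ(R)=1; free=3−1=2
SNF(R) diag = [2] → torsion [2]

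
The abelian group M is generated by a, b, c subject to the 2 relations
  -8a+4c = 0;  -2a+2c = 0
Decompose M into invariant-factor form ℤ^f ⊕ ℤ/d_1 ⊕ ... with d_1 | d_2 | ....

Answer: M ≅ ℤ^1 ⊕ ℤ/2 ⊕ ℤ/4

Derivation:
rank_ℚ(R)=2; free=3−2=1
SNF(R) diag = [2, 4] → torsion [2, 4]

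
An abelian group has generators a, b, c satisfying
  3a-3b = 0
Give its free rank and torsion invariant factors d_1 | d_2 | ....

rank_ℚ(R)=1; free=3−1=2
SNF(R) diag = [3] → torsion [3]

Answer: M ≅ ℤ^2 ⊕ ℤ/3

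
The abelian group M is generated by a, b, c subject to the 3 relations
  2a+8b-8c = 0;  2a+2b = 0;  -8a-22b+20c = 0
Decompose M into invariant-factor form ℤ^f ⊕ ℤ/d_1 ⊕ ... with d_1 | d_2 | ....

rank_ℚ(R)=3; free=3−3=0
SNF(R) diag = [2, 2, 4] → torsion [2, 2, 4]

Answer: M ≅ ℤ/2 ⊕ ℤ/2 ⊕ ℤ/4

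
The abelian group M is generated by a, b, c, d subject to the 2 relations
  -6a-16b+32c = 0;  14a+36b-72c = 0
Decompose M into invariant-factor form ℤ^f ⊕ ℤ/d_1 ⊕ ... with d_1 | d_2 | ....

rank_ℚ(R)=2; free=4−2=2
SNF(R) diag = [2, 4] → torsion [2, 4]

Answer: M ≅ ℤ^2 ⊕ ℤ/2 ⊕ ℤ/4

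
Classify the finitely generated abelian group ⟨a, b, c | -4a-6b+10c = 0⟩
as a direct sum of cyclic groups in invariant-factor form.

Answer: M ≅ ℤ^2 ⊕ ℤ/2

Derivation:
rank_ℚ(R)=1; free=3−1=2
SNF(R) diag = [2] → torsion [2]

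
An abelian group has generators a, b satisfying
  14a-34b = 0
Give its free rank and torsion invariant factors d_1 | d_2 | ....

rank_ℚ(R)=1; free=2−1=1
SNF(R) diag = [2] → torsion [2]

Answer: M ≅ ℤ^1 ⊕ ℤ/2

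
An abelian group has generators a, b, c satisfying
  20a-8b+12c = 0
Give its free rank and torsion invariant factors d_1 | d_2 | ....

Answer: M ≅ ℤ^2 ⊕ ℤ/4

Derivation:
rank_ℚ(R)=1; free=3−1=2
SNF(R) diag = [4] → torsion [4]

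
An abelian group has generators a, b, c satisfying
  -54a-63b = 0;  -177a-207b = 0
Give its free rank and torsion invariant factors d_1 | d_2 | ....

rank_ℚ(R)=2; free=3−2=1
SNF(R) diag = [3, 9] → torsion [3, 9]

Answer: M ≅ ℤ^1 ⊕ ℤ/3 ⊕ ℤ/9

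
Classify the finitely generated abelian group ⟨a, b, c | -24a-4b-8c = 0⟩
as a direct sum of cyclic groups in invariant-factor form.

Answer: M ≅ ℤ^2 ⊕ ℤ/4

Derivation:
rank_ℚ(R)=1; free=3−1=2
SNF(R) diag = [4] → torsion [4]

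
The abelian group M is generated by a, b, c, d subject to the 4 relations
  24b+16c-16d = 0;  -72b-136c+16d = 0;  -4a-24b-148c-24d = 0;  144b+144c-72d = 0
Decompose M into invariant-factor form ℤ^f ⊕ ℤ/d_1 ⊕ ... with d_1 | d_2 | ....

rank_ℚ(R)=4; free=4−4=0
SNF(R) diag = [4, 8, 24, 72] → torsion [4, 8, 24, 72]

Answer: M ≅ ℤ/4 ⊕ ℤ/8 ⊕ ℤ/24 ⊕ ℤ/72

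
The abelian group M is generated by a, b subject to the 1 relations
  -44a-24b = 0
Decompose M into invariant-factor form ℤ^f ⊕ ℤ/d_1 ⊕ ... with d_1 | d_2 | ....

Answer: M ≅ ℤ^1 ⊕ ℤ/4

Derivation:
rank_ℚ(R)=1; free=2−1=1
SNF(R) diag = [4] → torsion [4]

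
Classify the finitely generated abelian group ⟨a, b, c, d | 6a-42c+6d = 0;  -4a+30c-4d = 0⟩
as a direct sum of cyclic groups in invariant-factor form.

Answer: M ≅ ℤ^2 ⊕ ℤ/2 ⊕ ℤ/6

Derivation:
rank_ℚ(R)=2; free=4−2=2
SNF(R) diag = [2, 6] → torsion [2, 6]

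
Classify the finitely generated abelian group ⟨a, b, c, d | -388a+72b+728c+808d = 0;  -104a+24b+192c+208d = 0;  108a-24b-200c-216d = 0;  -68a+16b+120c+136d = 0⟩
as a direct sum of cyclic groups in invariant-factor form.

Answer: M ≅ ℤ/4 ⊕ ℤ/8 ⊕ ℤ/16 ⊕ ℤ/32

Derivation:
rank_ℚ(R)=4; free=4−4=0
SNF(R) diag = [4, 8, 16, 32] → torsion [4, 8, 16, 32]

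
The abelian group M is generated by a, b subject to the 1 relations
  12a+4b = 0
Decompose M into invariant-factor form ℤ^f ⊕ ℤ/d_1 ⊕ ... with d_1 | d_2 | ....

rank_ℚ(R)=1; free=2−1=1
SNF(R) diag = [4] → torsion [4]

Answer: M ≅ ℤ^1 ⊕ ℤ/4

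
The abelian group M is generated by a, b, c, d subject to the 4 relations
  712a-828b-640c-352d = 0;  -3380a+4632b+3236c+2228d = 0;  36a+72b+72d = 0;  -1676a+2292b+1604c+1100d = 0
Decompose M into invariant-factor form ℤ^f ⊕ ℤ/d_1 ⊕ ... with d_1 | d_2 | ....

Answer: M ≅ ℤ/4 ⊕ ℤ/12 ⊕ ℤ/36 ⊕ ℤ/72

Derivation:
rank_ℚ(R)=4; free=4−4=0
SNF(R) diag = [4, 12, 36, 72] → torsion [4, 12, 36, 72]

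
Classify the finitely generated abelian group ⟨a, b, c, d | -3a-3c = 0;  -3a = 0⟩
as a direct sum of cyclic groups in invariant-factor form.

Answer: M ≅ ℤ^2 ⊕ ℤ/3 ⊕ ℤ/3

Derivation:
rank_ℚ(R)=2; free=4−2=2
SNF(R) diag = [3, 3] → torsion [3, 3]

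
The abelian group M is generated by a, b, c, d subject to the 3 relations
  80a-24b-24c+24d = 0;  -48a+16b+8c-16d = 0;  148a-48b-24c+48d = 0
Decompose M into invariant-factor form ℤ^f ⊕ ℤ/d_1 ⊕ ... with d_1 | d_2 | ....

Answer: M ≅ ℤ^1 ⊕ ℤ/4 ⊕ ℤ/8 ⊕ ℤ/24

Derivation:
rank_ℚ(R)=3; free=4−3=1
SNF(R) diag = [4, 8, 24] → torsion [4, 8, 24]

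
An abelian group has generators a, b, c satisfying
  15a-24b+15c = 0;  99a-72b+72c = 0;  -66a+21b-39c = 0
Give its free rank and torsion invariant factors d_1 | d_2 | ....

rank_ℚ(R)=3; free=3−3=0
SNF(R) diag = [3, 9, 27] → torsion [3, 9, 27]

Answer: M ≅ ℤ/3 ⊕ ℤ/9 ⊕ ℤ/27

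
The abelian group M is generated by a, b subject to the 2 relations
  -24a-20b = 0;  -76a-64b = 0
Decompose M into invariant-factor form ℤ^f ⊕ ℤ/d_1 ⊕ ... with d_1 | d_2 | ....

rank_ℚ(R)=2; free=2−2=0
SNF(R) diag = [4, 4] → torsion [4, 4]

Answer: M ≅ ℤ/4 ⊕ ℤ/4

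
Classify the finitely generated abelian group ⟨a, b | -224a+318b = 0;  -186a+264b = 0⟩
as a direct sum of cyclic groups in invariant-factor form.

rank_ℚ(R)=2; free=2−2=0
SNF(R) diag = [2, 6] → torsion [2, 6]

Answer: M ≅ ℤ/2 ⊕ ℤ/6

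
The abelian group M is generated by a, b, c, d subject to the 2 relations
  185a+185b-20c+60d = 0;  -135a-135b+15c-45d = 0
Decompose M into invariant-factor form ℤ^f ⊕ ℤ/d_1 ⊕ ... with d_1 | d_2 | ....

Answer: M ≅ ℤ^2 ⊕ ℤ/5 ⊕ ℤ/15

Derivation:
rank_ℚ(R)=2; free=4−2=2
SNF(R) diag = [5, 15] → torsion [5, 15]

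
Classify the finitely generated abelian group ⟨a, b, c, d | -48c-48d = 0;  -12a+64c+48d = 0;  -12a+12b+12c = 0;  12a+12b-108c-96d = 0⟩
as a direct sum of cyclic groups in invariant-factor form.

Answer: M ≅ ℤ/4 ⊕ ℤ/12 ⊕ ℤ/24 ⊕ ℤ/48

Derivation:
rank_ℚ(R)=4; free=4−4=0
SNF(R) diag = [4, 12, 24, 48] → torsion [4, 12, 24, 48]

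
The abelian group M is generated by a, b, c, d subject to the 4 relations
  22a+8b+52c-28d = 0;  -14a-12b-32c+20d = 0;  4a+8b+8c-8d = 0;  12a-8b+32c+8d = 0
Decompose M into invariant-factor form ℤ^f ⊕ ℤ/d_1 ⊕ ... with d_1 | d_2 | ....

rank_ℚ(R)=4; free=4−4=0
SNF(R) diag = [2, 4, 8, 16] → torsion [2, 4, 8, 16]

Answer: M ≅ ℤ/2 ⊕ ℤ/4 ⊕ ℤ/8 ⊕ ℤ/16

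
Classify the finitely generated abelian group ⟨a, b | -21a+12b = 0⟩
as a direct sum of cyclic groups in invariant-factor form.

rank_ℚ(R)=1; free=2−1=1
SNF(R) diag = [3] → torsion [3]

Answer: M ≅ ℤ^1 ⊕ ℤ/3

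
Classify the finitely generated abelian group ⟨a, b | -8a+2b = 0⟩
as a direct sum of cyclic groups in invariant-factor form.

Answer: M ≅ ℤ^1 ⊕ ℤ/2

Derivation:
rank_ℚ(R)=1; free=2−1=1
SNF(R) diag = [2] → torsion [2]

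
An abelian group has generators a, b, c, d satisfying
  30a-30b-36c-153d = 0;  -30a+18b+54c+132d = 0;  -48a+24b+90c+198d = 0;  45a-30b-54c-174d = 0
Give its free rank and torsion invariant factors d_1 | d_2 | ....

Answer: M ≅ ℤ/3 ⊕ ℤ/3 ⊕ ℤ/6 ⊕ ℤ/18

Derivation:
rank_ℚ(R)=4; free=4−4=0
SNF(R) diag = [3, 3, 6, 18] → torsion [3, 3, 6, 18]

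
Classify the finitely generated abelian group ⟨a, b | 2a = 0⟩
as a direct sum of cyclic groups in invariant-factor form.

rank_ℚ(R)=1; free=2−1=1
SNF(R) diag = [2] → torsion [2]

Answer: M ≅ ℤ^1 ⊕ ℤ/2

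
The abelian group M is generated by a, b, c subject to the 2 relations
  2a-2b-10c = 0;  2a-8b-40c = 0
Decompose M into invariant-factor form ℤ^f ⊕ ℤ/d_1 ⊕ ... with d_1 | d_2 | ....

Answer: M ≅ ℤ^1 ⊕ ℤ/2 ⊕ ℤ/6

Derivation:
rank_ℚ(R)=2; free=3−2=1
SNF(R) diag = [2, 6] → torsion [2, 6]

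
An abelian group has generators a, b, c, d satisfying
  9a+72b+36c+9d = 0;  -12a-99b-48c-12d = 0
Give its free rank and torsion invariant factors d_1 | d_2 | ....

Answer: M ≅ ℤ^2 ⊕ ℤ/3 ⊕ ℤ/9

Derivation:
rank_ℚ(R)=2; free=4−2=2
SNF(R) diag = [3, 9] → torsion [3, 9]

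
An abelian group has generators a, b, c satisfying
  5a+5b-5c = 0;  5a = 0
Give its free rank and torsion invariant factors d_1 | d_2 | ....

rank_ℚ(R)=2; free=3−2=1
SNF(R) diag = [5, 5] → torsion [5, 5]

Answer: M ≅ ℤ^1 ⊕ ℤ/5 ⊕ ℤ/5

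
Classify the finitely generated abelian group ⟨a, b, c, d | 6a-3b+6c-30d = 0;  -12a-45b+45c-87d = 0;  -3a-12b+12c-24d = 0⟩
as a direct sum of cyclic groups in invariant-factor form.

Answer: M ≅ ℤ^1 ⊕ ℤ/3 ⊕ ℤ/3 ⊕ ℤ/3

Derivation:
rank_ℚ(R)=3; free=4−3=1
SNF(R) diag = [3, 3, 3] → torsion [3, 3, 3]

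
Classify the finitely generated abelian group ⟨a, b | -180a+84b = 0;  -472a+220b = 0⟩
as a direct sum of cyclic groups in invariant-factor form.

rank_ℚ(R)=2; free=2−2=0
SNF(R) diag = [4, 12] → torsion [4, 12]

Answer: M ≅ ℤ/4 ⊕ ℤ/12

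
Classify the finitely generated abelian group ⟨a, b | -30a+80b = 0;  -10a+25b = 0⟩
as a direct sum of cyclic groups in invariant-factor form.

rank_ℚ(R)=2; free=2−2=0
SNF(R) diag = [5, 10] → torsion [5, 10]

Answer: M ≅ ℤ/5 ⊕ ℤ/10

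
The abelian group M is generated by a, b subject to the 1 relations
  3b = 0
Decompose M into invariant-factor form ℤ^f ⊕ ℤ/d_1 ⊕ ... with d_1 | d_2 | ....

rank_ℚ(R)=1; free=2−1=1
SNF(R) diag = [3] → torsion [3]

Answer: M ≅ ℤ^1 ⊕ ℤ/3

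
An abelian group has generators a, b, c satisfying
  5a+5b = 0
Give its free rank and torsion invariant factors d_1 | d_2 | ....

Answer: M ≅ ℤ^2 ⊕ ℤ/5

Derivation:
rank_ℚ(R)=1; free=3−1=2
SNF(R) diag = [5] → torsion [5]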